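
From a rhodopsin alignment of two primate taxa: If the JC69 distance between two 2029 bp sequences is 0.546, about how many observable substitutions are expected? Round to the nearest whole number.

787

Invert JC69: p = (3/4)(1 − e^(−4d/3)) = 0.75 × (1 − e^(-0.728)) = 0.75 × (1 − 0.482874) = 0.387845.
Expected differing sites = pL ≈ 0.387845 × 2029 = 786.937505 ≈ 787.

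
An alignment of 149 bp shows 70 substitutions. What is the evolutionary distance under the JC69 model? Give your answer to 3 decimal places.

p = 70/149 ≈ 0.469799.
d = −(3/4) ln(1 − 4p/3) = −0.75 ln(1 − 0.626399) = −0.75 ln(0.373601)
  = −0.75 × (-0.984567) = 0.738425 substitutions/site.

0.738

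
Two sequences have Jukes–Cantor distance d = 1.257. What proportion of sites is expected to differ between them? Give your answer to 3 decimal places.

0.610

p = (3/4)(1 − e^(−4d/3)) = 0.75 × (1 − e^(-1.676)) = 0.75 × (1 − 0.187121) = 0.609659.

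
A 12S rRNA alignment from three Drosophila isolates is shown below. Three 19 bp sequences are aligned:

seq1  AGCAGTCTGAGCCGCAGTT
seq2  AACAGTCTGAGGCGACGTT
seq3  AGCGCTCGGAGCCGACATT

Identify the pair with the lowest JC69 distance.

seq1 and seq2

seq1–seq2: 4/19 differ, p = 0.211, d = 0.247.
seq1–seq3: 6/19 differ, p = 0.316, d = 0.410.
seq2–seq3: 6/19 differ, p = 0.316, d = 0.410.
The smallest distance is between seq1 and seq2.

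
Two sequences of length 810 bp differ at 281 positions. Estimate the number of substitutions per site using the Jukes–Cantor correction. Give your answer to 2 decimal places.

0.47

p = 281/810 ≈ 0.346914.
d = −(3/4) ln(1 − 4p/3) = −0.75 ln(1 − 0.462552) = −0.75 ln(0.537448)
  = −0.75 × (-0.620923) = 0.465692 substitutions/site.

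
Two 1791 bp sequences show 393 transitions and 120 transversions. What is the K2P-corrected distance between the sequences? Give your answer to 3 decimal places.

0.388

P = 393/1791 ≈ 0.21943 and Q = 120/1791 ≈ 0.067002.
Under the Kimura two-parameter model, d = −½ ln(1 − 2P − Q) − ¼ ln(1 − 2Q).
1 − 2P − Q = 0.494138, giving −½ ln(0.494138) = 0.352470.
1 − 2Q = 0.865996, giving −¼ ln(0.865996) = 0.035969.
d = 0.352470 + 0.035969 = 0.388439.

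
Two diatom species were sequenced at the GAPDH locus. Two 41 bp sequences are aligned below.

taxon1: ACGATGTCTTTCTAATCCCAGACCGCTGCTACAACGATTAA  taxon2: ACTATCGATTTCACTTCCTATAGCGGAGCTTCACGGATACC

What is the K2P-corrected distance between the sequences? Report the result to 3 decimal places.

0.753

Of 41 sites, 1 differences are transitions and 17 are transversions, so P = 1/41 ≈ 0.02439 and Q = 17/41 ≈ 0.414634.
Under the Kimura two-parameter model, d = −½ ln(1 − 2P − Q) − ¼ ln(1 − 2Q).
1 − 2P − Q = 0.536586, giving −½ ln(0.536586) = 0.311264.
1 − 2Q = 0.170732, giving −¼ ln(0.170732) = 0.441915.
d = 0.311264 + 0.441915 = 0.753179.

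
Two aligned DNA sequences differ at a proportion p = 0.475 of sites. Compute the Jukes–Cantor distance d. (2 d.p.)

0.75

d = −(3/4) ln(1 − 4p/3) = −0.75 ln(1 − 0.633333) = −0.75 ln(0.366667)
  = −0.75 × (-1.003301) = 0.752476 substitutions/site.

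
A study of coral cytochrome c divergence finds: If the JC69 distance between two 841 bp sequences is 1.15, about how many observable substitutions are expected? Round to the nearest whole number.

Invert JC69: p = (3/4)(1 − e^(−4d/3)) = 0.75 × (1 − e^(-1.533333)) = 0.75 × (1 − 0.215815) = 0.588139.
Expected differing sites = pL ≈ 0.588139 × 841 = 494.624899 ≈ 495.

495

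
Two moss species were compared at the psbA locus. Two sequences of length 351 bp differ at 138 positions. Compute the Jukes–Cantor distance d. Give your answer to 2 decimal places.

p = 138/351 ≈ 0.393162.
d = −(3/4) ln(1 − 4p/3) = −0.75 ln(1 − 0.524216) = −0.75 ln(0.475784)
  = −0.75 × (-0.742791) = 0.557093 substitutions/site.

0.56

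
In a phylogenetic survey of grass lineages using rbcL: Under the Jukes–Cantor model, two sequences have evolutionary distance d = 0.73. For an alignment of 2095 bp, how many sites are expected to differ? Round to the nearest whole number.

978

Invert JC69: p = (3/4)(1 − e^(−4d/3)) = 0.75 × (1 − e^(-0.973333)) = 0.75 × (1 − 0.377822) = 0.466634.
Expected differing sites = pL ≈ 0.466634 × 2095 = 977.59823 ≈ 978.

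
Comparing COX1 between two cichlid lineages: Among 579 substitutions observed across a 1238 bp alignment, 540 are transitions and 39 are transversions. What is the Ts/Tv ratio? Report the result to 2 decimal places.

R = 540/39 = 13.846153… ≈ 13.85 (to 2 d.p.).

13.85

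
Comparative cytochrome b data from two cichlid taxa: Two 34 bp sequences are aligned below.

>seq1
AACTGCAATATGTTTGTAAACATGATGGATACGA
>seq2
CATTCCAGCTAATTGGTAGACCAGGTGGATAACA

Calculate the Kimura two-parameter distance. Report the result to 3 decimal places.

Of 34 sites, 6 differences are transitions and 9 are transversions, so P = 6/34 ≈ 0.176471 and Q = 9/34 ≈ 0.264706.
Under the Kimura two-parameter model, d = −½ ln(1 − 2P − Q) − ¼ ln(1 − 2Q).
1 − 2P − Q = 0.382352, giving −½ ln(0.382352) = 0.480707.
1 − 2Q = 0.470588, giving −¼ ln(0.470588) = 0.188443.
d = 0.480707 + 0.188443 = 0.669150.

0.669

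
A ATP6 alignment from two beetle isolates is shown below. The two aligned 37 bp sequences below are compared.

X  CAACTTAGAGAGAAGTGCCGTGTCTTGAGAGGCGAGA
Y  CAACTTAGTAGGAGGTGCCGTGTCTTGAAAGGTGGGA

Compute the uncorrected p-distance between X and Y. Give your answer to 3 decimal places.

0.189

The sequences differ at 7 of 37 positions (sites 9, 10, 11, 14, 29, 33, 35).
p = 7/37 = 0.189189… ≈ 0.189 (to 3 d.p.).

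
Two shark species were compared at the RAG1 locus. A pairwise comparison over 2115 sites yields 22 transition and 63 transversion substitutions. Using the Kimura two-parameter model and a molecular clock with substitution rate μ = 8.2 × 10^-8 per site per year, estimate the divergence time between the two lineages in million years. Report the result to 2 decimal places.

P = 22/2115 ≈ 0.010402 and Q = 63/2115 ≈ 0.029787.
Under the Kimura two-parameter model, d = −½ ln(1 − 2P − Q) − ¼ ln(1 − 2Q).
1 − 2P − Q = 0.949409, giving −½ ln(0.949409) = 0.025958.
1 − 2Q = 0.940426, giving −¼ ln(0.940426) = 0.015356.
d = 0.025958 + 0.015356 = 0.041314.
Under a molecular clock d = 2μt, so t = d/(2μ) = 0.041314 / (2 × 8.2 × 10^-8) = 0.25 million years.

0.25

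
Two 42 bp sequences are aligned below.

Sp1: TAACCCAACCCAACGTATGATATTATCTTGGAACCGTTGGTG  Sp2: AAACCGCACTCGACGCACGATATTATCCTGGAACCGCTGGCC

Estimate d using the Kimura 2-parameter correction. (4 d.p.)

Of 42 sites, 7 differences are transitions and 4 are transversions, so P = 7/42 ≈ 0.166667 and Q = 4/42 ≈ 0.095238.
Under the Kimura two-parameter model, d = −½ ln(1 − 2P − Q) − ¼ ln(1 − 2Q).
1 − 2P − Q = 0.571428, giving −½ ln(0.571428) = 0.279808.
1 − 2Q = 0.809524, giving −¼ ln(0.809524) = 0.052827.
d = 0.279808 + 0.052827 = 0.332635.

0.3326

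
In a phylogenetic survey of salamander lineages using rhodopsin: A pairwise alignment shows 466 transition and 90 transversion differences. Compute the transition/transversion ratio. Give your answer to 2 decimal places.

5.18

R = 466/90 = 5.177777… ≈ 5.18 (to 2 d.p.).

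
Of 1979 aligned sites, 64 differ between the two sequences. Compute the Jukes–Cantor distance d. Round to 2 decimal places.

p = 64/1979 ≈ 0.03234.
d = −(3/4) ln(1 − 4p/3) = −0.75 ln(1 − 0.04312) = −0.75 ln(0.95688)
  = −0.75 × (-0.044077) = 0.033058 substitutions/site.

0.03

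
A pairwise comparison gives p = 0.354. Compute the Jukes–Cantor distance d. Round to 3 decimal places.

0.479

d = −(3/4) ln(1 − 4p/3) = −0.75 ln(1 − 0.472) = −0.75 ln(0.528)
  = −0.75 × (-0.638659) = 0.478994 substitutions/site.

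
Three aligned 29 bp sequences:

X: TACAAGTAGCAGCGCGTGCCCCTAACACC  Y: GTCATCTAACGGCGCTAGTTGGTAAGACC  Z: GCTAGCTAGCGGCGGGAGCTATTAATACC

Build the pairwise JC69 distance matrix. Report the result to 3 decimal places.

X–Y: 13/29 sites differ → p ≈ 0.448276, d = −0.75 ln(1 − 0.597701) = 0.682920 ≈ 0.683.
X–Z: 12/29 sites differ → p ≈ 0.413793, d = −0.75 ln(1 − 0.551724) = 0.601760 ≈ 0.602.
Y–Z: 10/29 sites differ → p ≈ 0.344828, d = −0.75 ln(1 − 0.459771) = 0.461822 ≈ 0.462.

d(X,Y) = 0.683, d(X,Z) = 0.602, d(Y,Z) = 0.462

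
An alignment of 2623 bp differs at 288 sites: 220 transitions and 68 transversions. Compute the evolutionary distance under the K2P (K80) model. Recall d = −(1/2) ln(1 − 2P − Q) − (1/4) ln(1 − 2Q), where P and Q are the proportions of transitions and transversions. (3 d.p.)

P = 220/2623 ≈ 0.083873 and Q = 68/2623 ≈ 0.025925.
Under the Kimura two-parameter model, d = −½ ln(1 − 2P − Q) − ¼ ln(1 − 2Q).
1 − 2P − Q = 0.806329, giving −½ ln(0.806329) = 0.107632.
1 − 2Q = 0.94815, giving −¼ ln(0.94815) = 0.013311.
d = 0.107632 + 0.013311 = 0.120943.

0.121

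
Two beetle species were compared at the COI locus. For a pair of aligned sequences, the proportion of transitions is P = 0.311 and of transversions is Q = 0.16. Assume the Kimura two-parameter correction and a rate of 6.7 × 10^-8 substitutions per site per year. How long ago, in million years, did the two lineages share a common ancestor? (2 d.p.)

6.40

Under the Kimura two-parameter model, d = −½ ln(1 − 2P − Q) − ¼ ln(1 − 2Q).
1 − 2P − Q = 0.218, giving −½ ln(0.218) = 0.761630.
1 − 2Q = 0.68, giving −¼ ln(0.68) = 0.096416.
d = 0.761630 + 0.096416 = 0.858046.
Under a molecular clock d = 2μt, so t = d/(2μ) = 0.858046 / (2 × 6.7 × 10^-8) = 6.40 million years.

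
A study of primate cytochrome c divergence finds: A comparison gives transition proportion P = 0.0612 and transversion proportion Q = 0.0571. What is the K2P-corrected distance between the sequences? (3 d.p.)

Under the Kimura two-parameter model, d = −½ ln(1 − 2P − Q) − ¼ ln(1 − 2Q).
1 − 2P − Q = 0.8205, giving −½ ln(0.8205) = 0.098921.
1 − 2Q = 0.8858, giving −¼ ln(0.8858) = 0.030316.
d = 0.098921 + 0.030316 = 0.129237.

0.129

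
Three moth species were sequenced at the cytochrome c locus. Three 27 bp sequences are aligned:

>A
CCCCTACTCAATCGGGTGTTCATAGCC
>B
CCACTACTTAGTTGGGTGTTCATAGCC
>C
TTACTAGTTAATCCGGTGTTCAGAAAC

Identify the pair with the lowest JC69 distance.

A and B

A–B: 4/27 differ, p = 0.148, d = 0.165.
A–C: 9/27 differ, p = 0.333, d = 0.441.
B–C: 9/27 differ, p = 0.333, d = 0.441.
The smallest distance is between A and B.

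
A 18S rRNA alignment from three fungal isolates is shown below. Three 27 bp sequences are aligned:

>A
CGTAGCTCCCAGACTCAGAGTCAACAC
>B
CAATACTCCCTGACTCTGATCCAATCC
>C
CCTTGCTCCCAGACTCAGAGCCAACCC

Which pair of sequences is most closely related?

A–B: 10/27 differ, p = 0.370, d = 0.511.
A–C: 4/27 differ, p = 0.148, d = 0.165.
B–C: 7/27 differ, p = 0.259, d = 0.318.
The smallest distance is between A and C.

A and C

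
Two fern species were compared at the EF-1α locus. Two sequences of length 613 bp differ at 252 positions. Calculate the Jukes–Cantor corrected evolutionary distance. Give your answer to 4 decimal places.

0.5958

p = 252/613 ≈ 0.411093.
d = −(3/4) ln(1 − 4p/3) = −0.75 ln(1 − 0.548124) = −0.75 ln(0.451876)
  = −0.75 × (-0.794347) = 0.595760 substitutions/site.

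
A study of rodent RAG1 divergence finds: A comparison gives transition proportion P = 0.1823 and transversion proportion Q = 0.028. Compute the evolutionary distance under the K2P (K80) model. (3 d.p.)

0.264

Under the Kimura two-parameter model, d = −½ ln(1 − 2P − Q) − ¼ ln(1 − 2Q).
1 − 2P − Q = 0.6074, giving −½ ln(0.6074) = 0.249284.
1 − 2Q = 0.944, giving −¼ ln(0.944) = 0.014407.
d = 0.249284 + 0.014407 = 0.263691.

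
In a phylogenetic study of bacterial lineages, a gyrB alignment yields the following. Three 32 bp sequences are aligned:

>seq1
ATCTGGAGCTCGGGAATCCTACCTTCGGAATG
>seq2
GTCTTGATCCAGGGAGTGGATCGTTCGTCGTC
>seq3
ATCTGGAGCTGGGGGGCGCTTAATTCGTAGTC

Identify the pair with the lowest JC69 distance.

seq1 and seq3

seq1–seq2: 15/32 differ, p = 0.469, d = 0.736.
seq1–seq3: 11/32 differ, p = 0.344, d = 0.460.
seq2–seq3: 12/32 differ, p = 0.375, d = 0.520.
The smallest distance is between seq1 and seq3.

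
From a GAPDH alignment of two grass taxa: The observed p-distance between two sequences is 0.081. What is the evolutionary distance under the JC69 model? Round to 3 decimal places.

0.086

d = −(3/4) ln(1 − 4p/3) = −0.75 ln(1 − 0.108) = −0.75 ln(0.892)
  = −0.75 × (-0.114289) = 0.085717 substitutions/site.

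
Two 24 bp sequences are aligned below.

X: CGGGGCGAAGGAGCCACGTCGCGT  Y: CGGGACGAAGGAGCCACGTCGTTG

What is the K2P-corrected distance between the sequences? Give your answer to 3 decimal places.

0.189

Of 24 sites, 2 differences are transitions and 2 are transversions, so P = 2/24 ≈ 0.083333 and Q = 2/24 ≈ 0.083333.
Under the Kimura two-parameter model, d = −½ ln(1 − 2P − Q) − ¼ ln(1 − 2Q).
1 − 2P − Q = 0.750001, giving −½ ln(0.750001) = 0.143840.
1 − 2Q = 0.833334, giving −¼ ln(0.833334) = 0.045580.
d = 0.143840 + 0.045580 = 0.189420.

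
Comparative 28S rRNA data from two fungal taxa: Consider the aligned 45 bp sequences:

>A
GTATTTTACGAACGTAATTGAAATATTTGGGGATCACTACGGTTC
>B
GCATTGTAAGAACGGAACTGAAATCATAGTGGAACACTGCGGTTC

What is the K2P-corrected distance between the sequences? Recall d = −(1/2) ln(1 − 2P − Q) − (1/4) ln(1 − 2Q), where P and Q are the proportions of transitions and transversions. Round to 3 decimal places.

Of 45 sites, 3 differences are transitions and 8 are transversions, so P = 3/45 ≈ 0.066667 and Q = 8/45 ≈ 0.177778.
Under the Kimura two-parameter model, d = −½ ln(1 − 2P − Q) − ¼ ln(1 − 2Q).
1 − 2P − Q = 0.688888, giving −½ ln(0.688888) = 0.186338.
1 − 2Q = 0.644444, giving −¼ ln(0.644444) = 0.109842.
d = 0.186338 + 0.109842 = 0.296180.

0.296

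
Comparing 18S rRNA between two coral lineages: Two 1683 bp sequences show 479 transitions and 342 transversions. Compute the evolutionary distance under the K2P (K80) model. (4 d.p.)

0.8705

P = 479/1683 ≈ 0.284611 and Q = 342/1683 ≈ 0.203209.
Under the Kimura two-parameter model, d = −½ ln(1 − 2P − Q) − ¼ ln(1 − 2Q).
1 − 2P − Q = 0.227569, giving −½ ln(0.227569) = 0.740151.
1 − 2Q = 0.593582, giving −¼ ln(0.593582) = 0.130395.
d = 0.740151 + 0.130395 = 0.870546.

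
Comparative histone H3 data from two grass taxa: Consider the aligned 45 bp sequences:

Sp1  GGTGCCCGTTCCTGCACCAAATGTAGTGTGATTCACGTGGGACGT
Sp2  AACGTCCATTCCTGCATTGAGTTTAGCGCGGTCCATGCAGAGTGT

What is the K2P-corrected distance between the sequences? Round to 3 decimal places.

Of 45 sites, 19 differences are transitions and 1 are transversions, so P = 19/45 ≈ 0.422222 and Q = 1/45 ≈ 0.022222.
Under the Kimura two-parameter model, d = −½ ln(1 − 2P − Q) − ¼ ln(1 − 2Q).
1 − 2P − Q = 0.133334, giving −½ ln(0.133334) = 1.007449.
1 − 2Q = 0.955556, giving −¼ ln(0.955556) = 0.011365.
d = 1.007449 + 0.011365 = 1.018814.

1.019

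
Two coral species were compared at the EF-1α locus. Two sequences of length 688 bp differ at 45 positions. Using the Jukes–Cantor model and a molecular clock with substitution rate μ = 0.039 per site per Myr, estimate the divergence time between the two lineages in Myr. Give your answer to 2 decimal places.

0.88

p = 45/688 ≈ 0.065407.
d = −(3/4) ln(1 − 4p/3) = −0.75 ln(1 − 0.087209) = −0.75 ln(0.912791)
  = −0.75 × (-0.091248) = 0.068436 substitutions/site.
Under a molecular clock d = 2μt, so t = d/(2μ) = 0.068436 / (2 × 0.039) = 0.88 Myr.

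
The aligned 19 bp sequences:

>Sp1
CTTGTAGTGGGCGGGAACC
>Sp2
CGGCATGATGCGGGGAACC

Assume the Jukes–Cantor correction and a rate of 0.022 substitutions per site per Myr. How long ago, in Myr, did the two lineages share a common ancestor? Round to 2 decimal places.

17.02

The sequences differ at 9 of 19 sites (2, 3, 4, 5, 6, 8, 9, 11, 12), so p = 9/19 ≈ 0.473684.
d = −(3/4) ln(1 − 4p/3) = −0.75 ln(1 − 0.631579) = −0.75 ln(0.368421)
  = −0.75 × (-0.998529) = 0.748897 substitutions/site.
Under a molecular clock d = 2μt, so t = d/(2μ) = 0.748897 / (2 × 0.022) = 17.02 Myr.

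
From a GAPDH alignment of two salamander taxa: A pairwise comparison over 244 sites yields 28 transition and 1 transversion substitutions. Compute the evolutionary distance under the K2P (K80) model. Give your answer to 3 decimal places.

0.135

P = 28/244 ≈ 0.114754 and Q = 1/244 ≈ 0.004098.
Under the Kimura two-parameter model, d = −½ ln(1 − 2P − Q) − ¼ ln(1 − 2Q).
1 − 2P − Q = 0.766394, giving −½ ln(0.766394) = 0.133029.
1 − 2Q = 0.991804, giving −¼ ln(0.991804) = 0.002057.
d = 0.133029 + 0.002057 = 0.135086.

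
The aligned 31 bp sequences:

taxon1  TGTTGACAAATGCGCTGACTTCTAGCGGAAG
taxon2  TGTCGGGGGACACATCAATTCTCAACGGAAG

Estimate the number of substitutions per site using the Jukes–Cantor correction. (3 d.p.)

The sequences differ at 16 of 31 sites, so p = 16/31 ≈ 0.516129.
d = −(3/4) ln(1 − 4p/3) = −0.75 ln(1 − 0.688172) = −0.75 ln(0.311828)
  = −0.75 × (-1.165304) = 0.873978 substitutions/site.

0.874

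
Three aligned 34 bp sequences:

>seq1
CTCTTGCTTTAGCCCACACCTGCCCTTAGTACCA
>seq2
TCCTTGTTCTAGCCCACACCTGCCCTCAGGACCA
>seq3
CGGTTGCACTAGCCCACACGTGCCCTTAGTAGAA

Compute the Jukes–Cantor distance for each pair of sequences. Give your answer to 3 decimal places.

seq1–seq2: 6/34 sites differ → p ≈ 0.176471, d = −0.75 ln(1 − 0.235295) = 0.201199 ≈ 0.201.
seq1–seq3: 7/34 sites differ → p ≈ 0.205882, d = −0.75 ln(1 − 0.274509) = 0.240680 ≈ 0.241.
seq2–seq3: 10/34 sites differ → p ≈ 0.294118, d = −0.75 ln(1 − 0.392157) = 0.373379 ≈ 0.373.

d(seq1,seq2) = 0.201, d(seq1,seq3) = 0.241, d(seq2,seq3) = 0.373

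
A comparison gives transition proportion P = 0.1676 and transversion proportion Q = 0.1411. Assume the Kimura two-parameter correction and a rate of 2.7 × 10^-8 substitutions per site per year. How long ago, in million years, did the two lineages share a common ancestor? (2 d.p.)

Under the Kimura two-parameter model, d = −½ ln(1 − 2P − Q) − ¼ ln(1 − 2Q).
1 − 2P − Q = 0.5237, giving −½ ln(0.5237) = 0.323418.
1 − 2Q = 0.7178, giving −¼ ln(0.7178) = 0.082891.
d = 0.323418 + 0.082891 = 0.406309.
Under a molecular clock d = 2μt, so t = d/(2μ) = 0.406309 / (2 × 2.7 × 10^-8) = 7.52 million years.

7.52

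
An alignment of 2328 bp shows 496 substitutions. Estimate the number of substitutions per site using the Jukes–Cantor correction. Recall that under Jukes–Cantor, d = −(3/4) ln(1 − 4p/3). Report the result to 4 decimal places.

p = 496/2328 ≈ 0.213058.
d = −(3/4) ln(1 − 4p/3) = −0.75 ln(1 − 0.284077) = −0.75 ln(0.715923)
  = −0.75 × (-0.334183) = 0.250637 substitutions/site.

0.2506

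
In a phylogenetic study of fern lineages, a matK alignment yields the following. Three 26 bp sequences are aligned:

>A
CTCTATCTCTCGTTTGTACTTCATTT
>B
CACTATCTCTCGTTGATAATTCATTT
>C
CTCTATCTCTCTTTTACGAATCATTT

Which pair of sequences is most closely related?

A and B

A–B: 4/26 differ, p = 0.154, d = 0.172.
A–C: 6/26 differ, p = 0.231, d = 0.276.
B–C: 6/26 differ, p = 0.231, d = 0.276.
The smallest distance is between A and B.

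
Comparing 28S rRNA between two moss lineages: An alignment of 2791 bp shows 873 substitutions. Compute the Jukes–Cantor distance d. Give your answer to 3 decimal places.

0.405

p = 873/2791 ≈ 0.312791.
d = −(3/4) ln(1 − 4p/3) = −0.75 ln(1 − 0.417055) = −0.75 ln(0.582945)
  = −0.75 × (-0.539662) = 0.404747 substitutions/site.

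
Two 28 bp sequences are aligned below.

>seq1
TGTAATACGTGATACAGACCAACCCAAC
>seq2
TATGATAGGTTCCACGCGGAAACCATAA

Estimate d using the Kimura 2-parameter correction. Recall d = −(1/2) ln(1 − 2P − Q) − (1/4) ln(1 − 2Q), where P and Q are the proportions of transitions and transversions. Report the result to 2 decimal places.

0.82

Of 28 sites, 5 differences are transitions and 9 are transversions, so P = 5/28 ≈ 0.178571 and Q = 9/28 ≈ 0.321429.
Under the Kimura two-parameter model, d = −½ ln(1 − 2P − Q) − ¼ ln(1 − 2Q).
1 − 2P − Q = 0.321429, giving −½ ln(0.321429) = 0.567489.
1 − 2Q = 0.357142, giving −¼ ln(0.357142) = 0.257405.
d = 0.567489 + 0.257405 = 0.824894.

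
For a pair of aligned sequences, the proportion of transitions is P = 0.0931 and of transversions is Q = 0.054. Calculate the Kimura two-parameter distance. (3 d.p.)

Under the Kimura two-parameter model, d = −½ ln(1 − 2P − Q) − ¼ ln(1 − 2Q).
1 − 2P − Q = 0.7598, giving −½ ln(0.7598) = 0.137350.
1 − 2Q = 0.892, giving −¼ ln(0.892) = 0.028572.
d = 0.137350 + 0.028572 = 0.165922.

0.166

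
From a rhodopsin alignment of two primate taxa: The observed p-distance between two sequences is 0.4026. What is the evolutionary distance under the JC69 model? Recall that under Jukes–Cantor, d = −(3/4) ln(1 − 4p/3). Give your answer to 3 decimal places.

0.577

d = −(3/4) ln(1 − 4p/3) = −0.75 ln(1 − 0.5368) = −0.75 ln(0.4632)
  = −0.75 × (-0.769596) = 0.577197 substitutions/site.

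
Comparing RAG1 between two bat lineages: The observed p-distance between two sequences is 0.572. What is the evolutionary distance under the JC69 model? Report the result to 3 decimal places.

1.079

d = −(3/4) ln(1 − 4p/3) = −0.75 ln(1 − 0.762667) = −0.75 ln(0.237333)
  = −0.75 × (-1.438291) = 1.078718 substitutions/site.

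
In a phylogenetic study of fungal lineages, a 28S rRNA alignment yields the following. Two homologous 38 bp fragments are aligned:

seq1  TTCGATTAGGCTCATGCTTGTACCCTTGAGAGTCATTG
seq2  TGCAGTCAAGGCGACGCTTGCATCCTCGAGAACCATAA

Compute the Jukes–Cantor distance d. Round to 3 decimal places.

The sequences differ at 16 of 38 sites, so p = 16/38 ≈ 0.421053.
d = −(3/4) ln(1 − 4p/3) = −0.75 ln(1 − 0.561404) = −0.75 ln(0.438596)
  = −0.75 × (-0.824177) = 0.618133 substitutions/site.

0.618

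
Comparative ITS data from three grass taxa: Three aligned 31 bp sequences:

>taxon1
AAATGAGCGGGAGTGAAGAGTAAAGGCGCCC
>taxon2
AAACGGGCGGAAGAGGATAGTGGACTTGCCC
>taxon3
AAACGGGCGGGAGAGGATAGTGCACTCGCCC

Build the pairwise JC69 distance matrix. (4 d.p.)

taxon1–taxon2: 11/31 sites differ → p ≈ 0.354839, d = −0.75 ln(1 − 0.473119) = 0.480585 ≈ 0.4806.
taxon1–taxon3: 9/31 sites differ → p ≈ 0.290323, d = −0.75 ln(1 − 0.387097) = 0.367161 ≈ 0.3672.
taxon2–taxon3: 3/31 sites differ → p ≈ 0.096774, d = −0.75 ln(1 − 0.129032) = 0.103613 ≈ 0.1036.

d(taxon1,taxon2) = 0.4806, d(taxon1,taxon3) = 0.3672, d(taxon2,taxon3) = 0.1036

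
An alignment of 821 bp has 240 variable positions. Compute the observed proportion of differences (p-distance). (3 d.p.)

0.292

p = 240/821 = 0.292326… ≈ 0.292 (to 3 d.p.).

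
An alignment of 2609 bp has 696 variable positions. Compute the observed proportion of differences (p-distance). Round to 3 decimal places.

0.267

p = 696/2609 = 0.266768… ≈ 0.267 (to 3 d.p.).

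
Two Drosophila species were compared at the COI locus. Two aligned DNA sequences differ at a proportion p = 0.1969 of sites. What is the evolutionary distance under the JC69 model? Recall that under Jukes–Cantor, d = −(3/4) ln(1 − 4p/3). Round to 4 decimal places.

d = −(3/4) ln(1 − 4p/3) = −0.75 ln(1 − 0.262533) = −0.75 ln(0.737467)
  = −0.75 × (-0.304534) = 0.228401 substitutions/site.

0.2284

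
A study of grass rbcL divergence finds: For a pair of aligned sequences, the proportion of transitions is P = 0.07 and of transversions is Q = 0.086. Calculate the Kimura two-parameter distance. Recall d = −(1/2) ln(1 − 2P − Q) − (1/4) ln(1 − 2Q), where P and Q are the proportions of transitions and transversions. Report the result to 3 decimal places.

Under the Kimura two-parameter model, d = −½ ln(1 − 2P − Q) − ¼ ln(1 − 2Q).
1 − 2P − Q = 0.774, giving −½ ln(0.774) = 0.128092.
1 − 2Q = 0.828, giving −¼ ln(0.828) = 0.047186.
d = 0.128092 + 0.047186 = 0.175278.

0.175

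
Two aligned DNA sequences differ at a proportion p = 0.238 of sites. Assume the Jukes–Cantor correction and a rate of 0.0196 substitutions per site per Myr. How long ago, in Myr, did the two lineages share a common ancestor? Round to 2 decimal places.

d = −(3/4) ln(1 − 4p/3) = −0.75 ln(1 − 0.317333) = −0.75 ln(0.682667)
  = −0.75 × (-0.381748) = 0.286311 substitutions/site.
Under a molecular clock d = 2μt, so t = d/(2μ) = 0.286311 / (2 × 0.0196) = 7.30 Myr.

7.30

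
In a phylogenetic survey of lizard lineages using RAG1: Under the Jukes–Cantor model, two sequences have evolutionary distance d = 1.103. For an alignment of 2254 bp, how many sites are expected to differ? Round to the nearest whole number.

Invert JC69: p = (3/4)(1 − e^(−4d/3)) = 0.75 × (1 − e^(-1.470667)) = 0.75 × (1 − 0.229772) = 0.577671.
Expected differing sites = pL ≈ 0.577671 × 2254 = 1302.070434 ≈ 1302.

1302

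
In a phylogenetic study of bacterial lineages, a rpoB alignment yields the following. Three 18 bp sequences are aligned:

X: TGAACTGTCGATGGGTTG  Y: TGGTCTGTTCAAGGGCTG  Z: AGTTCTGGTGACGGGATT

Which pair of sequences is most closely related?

X and Y

X–Y: 6/18 differ, p = 0.333, d = 0.441.
X–Z: 8/18 differ, p = 0.444, d = 0.673.
Y–Z: 7/18 differ, p = 0.389, d = 0.548.
The smallest distance is between X and Y.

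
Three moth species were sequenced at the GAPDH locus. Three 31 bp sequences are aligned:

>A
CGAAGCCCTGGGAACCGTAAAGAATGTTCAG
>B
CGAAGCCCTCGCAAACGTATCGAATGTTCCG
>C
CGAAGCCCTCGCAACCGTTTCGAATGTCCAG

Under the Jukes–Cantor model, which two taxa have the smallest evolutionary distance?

B and C

A–B: 6/31 differ, p = 0.194, d = 0.224.
A–C: 6/31 differ, p = 0.194, d = 0.224.
B–C: 4/31 differ, p = 0.129, d = 0.142.
The smallest distance is between B and C.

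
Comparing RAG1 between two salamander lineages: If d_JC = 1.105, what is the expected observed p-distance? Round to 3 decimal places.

p = (3/4)(1 − e^(−4d/3)) = 0.75 × (1 − e^(-1.473333)) = 0.75 × (1 − 0.229160) = 0.578130.

0.578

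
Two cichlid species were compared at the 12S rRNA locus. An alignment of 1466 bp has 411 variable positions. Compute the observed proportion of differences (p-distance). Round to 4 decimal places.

0.2804

p = 411/1466 = 0.280354… ≈ 0.2804 (to 4 d.p.).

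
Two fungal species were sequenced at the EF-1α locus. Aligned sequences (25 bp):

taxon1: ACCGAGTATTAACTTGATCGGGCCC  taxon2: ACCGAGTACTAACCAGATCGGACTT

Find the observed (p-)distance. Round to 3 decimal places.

0.240

The sequences differ at 6 of 25 positions (sites 9, 14, 15, 22, 24, 25).
p = 6/25 = 0.240.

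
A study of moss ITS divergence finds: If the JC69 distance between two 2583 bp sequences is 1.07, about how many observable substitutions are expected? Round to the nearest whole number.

Invert JC69: p = (3/4)(1 − e^(−4d/3)) = 0.75 × (1 − e^(-1.426667)) = 0.75 × (1 − 0.240108) = 0.569919.
Expected differing sites = pL ≈ 0.569919 × 2583 = 1472.100777 ≈ 1472.

1472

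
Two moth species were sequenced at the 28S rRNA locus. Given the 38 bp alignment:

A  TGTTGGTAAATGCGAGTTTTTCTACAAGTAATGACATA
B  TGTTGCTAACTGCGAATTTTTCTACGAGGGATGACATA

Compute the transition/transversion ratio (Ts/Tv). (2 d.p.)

Transitions are A↔G and C↔T; transversions are all other mismatches.
Transitions: 3. Transversions: 3.
R = 3/3 = 1.00.

1.00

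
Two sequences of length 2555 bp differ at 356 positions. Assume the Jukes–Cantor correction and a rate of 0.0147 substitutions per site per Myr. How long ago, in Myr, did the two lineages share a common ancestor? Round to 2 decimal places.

p = 356/2555 ≈ 0.139335.
d = −(3/4) ln(1 − 4p/3) = −0.75 ln(1 − 0.18578) = −0.75 ln(0.81422)
  = −0.75 × (-0.205525) = 0.154144 substitutions/site.
Under a molecular clock d = 2μt, so t = d/(2μ) = 0.154144 / (2 × 0.0147) = 5.24 Myr.

5.24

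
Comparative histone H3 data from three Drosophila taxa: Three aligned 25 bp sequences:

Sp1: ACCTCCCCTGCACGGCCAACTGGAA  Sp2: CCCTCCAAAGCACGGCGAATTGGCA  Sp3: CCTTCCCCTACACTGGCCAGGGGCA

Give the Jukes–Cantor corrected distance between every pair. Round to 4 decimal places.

d(Sp1,Sp2) = 0.3505, d(Sp1,Sp3) = 0.4904, d(Sp2,Sp3) = 0.6626

Sp1–Sp2: 7/25 sites differ → p = 0.28, d = −0.75 ln(1 − 0.373333) = 0.350505 ≈ 0.3505.
Sp1–Sp3: 9/25 sites differ → p = 0.36, d = −0.75 ln(1 − 0.48) = 0.490445 ≈ 0.4904.
Sp2–Sp3: 11/25 sites differ → p = 0.44, d = −0.75 ln(1 − 0.586667) = 0.662626 ≈ 0.6626.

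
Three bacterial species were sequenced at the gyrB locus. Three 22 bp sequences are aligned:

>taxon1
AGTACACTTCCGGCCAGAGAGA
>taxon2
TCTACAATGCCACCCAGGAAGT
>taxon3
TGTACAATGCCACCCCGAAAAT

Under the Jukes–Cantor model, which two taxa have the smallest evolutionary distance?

taxon1–taxon2: 9/22 differ, p = 0.409, d = 0.591.
taxon1–taxon3: 9/22 differ, p = 0.409, d = 0.591.
taxon2–taxon3: 4/22 differ, p = 0.182, d = 0.208.
The smallest distance is between taxon2 and taxon3.

taxon2 and taxon3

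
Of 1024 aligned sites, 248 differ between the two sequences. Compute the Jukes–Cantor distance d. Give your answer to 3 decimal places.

0.292

p = 248/1024 ≈ 0.242188.
d = −(3/4) ln(1 − 4p/3) = −0.75 ln(1 − 0.322917) = −0.75 ln(0.677083)
  = −0.75 × (-0.389961) = 0.292471 substitutions/site.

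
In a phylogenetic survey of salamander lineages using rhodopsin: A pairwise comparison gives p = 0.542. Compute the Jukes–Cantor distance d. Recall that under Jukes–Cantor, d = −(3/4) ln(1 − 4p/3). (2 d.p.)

d = −(3/4) ln(1 − 4p/3) = −0.75 ln(1 − 0.722667) = −0.75 ln(0.277333)
  = −0.75 × (-1.282536) = 0.961902 substitutions/site.

0.96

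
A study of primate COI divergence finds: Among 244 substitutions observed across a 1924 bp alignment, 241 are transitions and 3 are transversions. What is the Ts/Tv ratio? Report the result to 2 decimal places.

R = 241/3 = 80.333333… ≈ 80.33 (to 2 d.p.).

80.33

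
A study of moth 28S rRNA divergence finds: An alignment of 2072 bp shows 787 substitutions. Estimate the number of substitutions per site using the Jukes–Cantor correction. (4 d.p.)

0.5296

p = 787/2072 ≈ 0.379826.
d = −(3/4) ln(1 − 4p/3) = −0.75 ln(1 − 0.506435) = −0.75 ln(0.493565)
  = −0.75 × (-0.706101) = 0.529576 substitutions/site.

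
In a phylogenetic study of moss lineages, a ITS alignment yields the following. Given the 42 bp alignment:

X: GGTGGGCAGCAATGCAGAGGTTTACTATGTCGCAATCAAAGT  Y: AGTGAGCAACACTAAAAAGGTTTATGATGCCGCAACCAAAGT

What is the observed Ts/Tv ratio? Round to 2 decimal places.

Transitions are A↔G and C↔T; transversions are all other mismatches.
Transitions: 8. Transversions: 3.
R = 8/3 = 2.666666… ≈ 2.67 (to 2 d.p.).

2.67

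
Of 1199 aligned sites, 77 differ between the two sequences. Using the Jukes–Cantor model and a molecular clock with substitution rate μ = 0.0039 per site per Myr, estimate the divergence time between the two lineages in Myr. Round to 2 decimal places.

8.61

p = 77/1199 ≈ 0.06422.
d = −(3/4) ln(1 − 4p/3) = −0.75 ln(1 − 0.085627) = −0.75 ln(0.914373)
  = −0.75 × (-0.089517) = 0.067138 substitutions/site.
Under a molecular clock d = 2μt, so t = d/(2μ) = 0.067138 / (2 × 0.0039) = 8.61 Myr.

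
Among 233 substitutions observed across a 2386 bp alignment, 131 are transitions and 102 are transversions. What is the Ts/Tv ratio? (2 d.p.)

R = 131/102 = 1.284313… ≈ 1.28 (to 2 d.p.).

1.28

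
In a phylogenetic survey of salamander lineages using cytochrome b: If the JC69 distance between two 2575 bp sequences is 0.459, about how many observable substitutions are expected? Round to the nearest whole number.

884

Invert JC69: p = (3/4)(1 − e^(−4d/3)) = 0.75 × (1 − e^(-0.612)) = 0.75 × (1 − 0.542265) = 0.343301.
Expected differing sites = pL ≈ 0.343301 × 2575 = 884.000075 ≈ 884.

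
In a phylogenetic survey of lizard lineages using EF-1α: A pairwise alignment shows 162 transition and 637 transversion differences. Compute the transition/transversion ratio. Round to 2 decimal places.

0.25

R = 162/637 = 0.254317… ≈ 0.25 (to 2 d.p.).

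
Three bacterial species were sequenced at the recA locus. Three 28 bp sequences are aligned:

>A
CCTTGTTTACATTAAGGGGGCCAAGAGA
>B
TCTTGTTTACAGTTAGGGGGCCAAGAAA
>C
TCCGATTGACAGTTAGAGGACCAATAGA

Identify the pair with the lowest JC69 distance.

A and B

A–B: 4/28 differ, p = 0.143, d = 0.158.
A–C: 10/28 differ, p = 0.357, d = 0.485.
B–C: 8/28 differ, p = 0.286, d = 0.360.
The smallest distance is between A and B.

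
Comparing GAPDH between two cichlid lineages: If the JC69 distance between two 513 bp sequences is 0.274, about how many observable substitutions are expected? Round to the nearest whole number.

118

Invert JC69: p = (3/4)(1 − e^(−4d/3)) = 0.75 × (1 − e^(-0.365333)) = 0.75 × (1 − 0.693966) = 0.229526.
Expected differing sites = pL ≈ 0.229526 × 513 = 117.746838 ≈ 118.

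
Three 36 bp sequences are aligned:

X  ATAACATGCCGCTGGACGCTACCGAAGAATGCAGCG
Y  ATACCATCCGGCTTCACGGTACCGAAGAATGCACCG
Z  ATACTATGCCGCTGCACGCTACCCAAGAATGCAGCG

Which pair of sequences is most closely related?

X and Z

X–Y: 7/36 differ, p = 0.194, d = 0.225.
X–Z: 4/36 differ, p = 0.111, d = 0.120.
Y–Z: 7/36 differ, p = 0.194, d = 0.225.
The smallest distance is between X and Z.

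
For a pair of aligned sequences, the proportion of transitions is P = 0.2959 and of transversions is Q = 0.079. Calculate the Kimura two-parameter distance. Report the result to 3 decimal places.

0.599

Under the Kimura two-parameter model, d = −½ ln(1 − 2P − Q) − ¼ ln(1 − 2Q).
1 − 2P − Q = 0.3292, giving −½ ln(0.3292) = 0.555545.
1 − 2Q = 0.842, giving −¼ ln(0.842) = 0.042994.
d = 0.555545 + 0.042994 = 0.598539.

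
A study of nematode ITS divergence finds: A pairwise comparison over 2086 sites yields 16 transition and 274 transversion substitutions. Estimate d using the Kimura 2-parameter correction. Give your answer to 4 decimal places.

P = 16/2086 ≈ 0.00767 and Q = 274/2086 ≈ 0.131352.
Under the Kimura two-parameter model, d = −½ ln(1 − 2P − Q) − ¼ ln(1 − 2Q).
1 − 2P − Q = 0.853308, giving −½ ln(0.853308) = 0.079317.
1 − 2Q = 0.737296, giving −¼ ln(0.737296) = 0.076191.
d = 0.079317 + 0.076191 = 0.155508.

0.1555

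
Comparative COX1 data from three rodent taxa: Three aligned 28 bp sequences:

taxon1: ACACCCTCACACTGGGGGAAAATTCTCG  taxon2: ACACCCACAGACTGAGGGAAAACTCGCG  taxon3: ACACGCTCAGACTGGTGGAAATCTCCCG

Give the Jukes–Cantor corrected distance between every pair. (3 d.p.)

taxon1–taxon2: 5/28 sites differ → p ≈ 0.178571, d = −0.75 ln(1 − 0.238095) = 0.203950 ≈ 0.204.
taxon1–taxon3: 6/28 sites differ → p ≈ 0.214286, d = −0.75 ln(1 − 0.285715) = 0.252355 ≈ 0.252.
taxon2–taxon3: 6/28 sites differ → p ≈ 0.214286, d = −0.75 ln(1 − 0.285715) = 0.252355 ≈ 0.252.

d(taxon1,taxon2) = 0.204, d(taxon1,taxon3) = 0.252, d(taxon2,taxon3) = 0.252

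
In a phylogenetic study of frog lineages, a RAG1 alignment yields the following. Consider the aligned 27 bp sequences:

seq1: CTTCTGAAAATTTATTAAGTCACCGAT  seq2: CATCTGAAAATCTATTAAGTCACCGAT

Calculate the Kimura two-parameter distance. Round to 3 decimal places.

0.078

Of 27 sites, 1 differences are transitions and 1 are transversions, so P = 1/27 ≈ 0.037037 and Q = 1/27 ≈ 0.037037.
Under the Kimura two-parameter model, d = −½ ln(1 − 2P − Q) − ¼ ln(1 − 2Q).
1 − 2P − Q = 0.888889, giving −½ ln(0.888889) = 0.058891.
1 − 2Q = 0.925926, giving −¼ ln(0.925926) = 0.019240.
d = 0.058891 + 0.019240 = 0.078131.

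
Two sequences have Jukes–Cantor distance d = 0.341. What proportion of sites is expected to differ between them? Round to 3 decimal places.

p = (3/4)(1 − e^(−4d/3)) = 0.75 × (1 − e^(-0.454667)) = 0.75 × (1 − 0.634659) = 0.274006.

0.274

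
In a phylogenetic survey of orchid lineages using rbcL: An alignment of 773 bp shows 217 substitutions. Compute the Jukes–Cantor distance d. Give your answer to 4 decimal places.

0.3517

p = 217/773 ≈ 0.280724.
d = −(3/4) ln(1 − 4p/3) = −0.75 ln(1 − 0.374299) = −0.75 ln(0.625701)
  = −0.75 × (-0.468883) = 0.351662 substitutions/site.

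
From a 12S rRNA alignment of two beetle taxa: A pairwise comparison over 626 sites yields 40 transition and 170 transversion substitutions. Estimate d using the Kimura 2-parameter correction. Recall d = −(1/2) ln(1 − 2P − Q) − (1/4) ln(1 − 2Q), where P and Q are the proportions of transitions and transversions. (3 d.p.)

P = 40/626 ≈ 0.063898 and Q = 170/626 ≈ 0.271565.
Under the Kimura two-parameter model, d = −½ ln(1 − 2P − Q) − ¼ ln(1 − 2Q).
1 − 2P − Q = 0.600639, giving −½ ln(0.600639) = 0.254881.
1 − 2Q = 0.45687, giving −¼ ln(0.45687) = 0.195839.
d = 0.254881 + 0.195839 = 0.450720.

0.451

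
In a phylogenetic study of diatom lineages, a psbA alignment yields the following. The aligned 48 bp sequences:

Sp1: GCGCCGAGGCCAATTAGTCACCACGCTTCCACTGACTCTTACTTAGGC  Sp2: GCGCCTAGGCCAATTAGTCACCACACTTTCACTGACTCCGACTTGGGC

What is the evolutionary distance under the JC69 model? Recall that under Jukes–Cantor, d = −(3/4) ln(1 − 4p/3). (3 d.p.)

0.137

The sequences differ at 6 of 48 sites (6, 25, 29, 39, 40, 45), so p = 6/48 = 0.125.
d = −(3/4) ln(1 − 4p/3) = −0.75 ln(1 − 0.166667) = −0.75 ln(0.833333)
  = −0.75 × (-0.182322) = 0.136742 substitutions/site.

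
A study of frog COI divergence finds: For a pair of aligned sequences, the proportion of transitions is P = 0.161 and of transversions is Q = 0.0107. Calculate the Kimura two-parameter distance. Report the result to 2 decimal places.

0.21

Under the Kimura two-parameter model, d = −½ ln(1 − 2P − Q) − ¼ ln(1 − 2Q).
1 − 2P − Q = 0.6673, giving −½ ln(0.6673) = 0.202258.
1 − 2Q = 0.9786, giving −¼ ln(0.9786) = 0.005408.
d = 0.202258 + 0.005408 = 0.207666.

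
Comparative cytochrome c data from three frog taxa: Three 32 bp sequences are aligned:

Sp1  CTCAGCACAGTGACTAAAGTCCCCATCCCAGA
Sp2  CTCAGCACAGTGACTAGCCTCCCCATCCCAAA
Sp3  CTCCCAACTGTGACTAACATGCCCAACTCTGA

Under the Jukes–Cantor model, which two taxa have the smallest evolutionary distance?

Sp1–Sp2: 4/32 differ, p = 0.125, d = 0.137.
Sp1–Sp3: 10/32 differ, p = 0.313, d = 0.404.
Sp2–Sp3: 11/32 differ, p = 0.344, d = 0.460.
The smallest distance is between Sp1 and Sp2.

Sp1 and Sp2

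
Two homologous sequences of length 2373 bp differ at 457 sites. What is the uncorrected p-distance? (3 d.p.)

0.193

p = 457/2373 = 0.192583… ≈ 0.193 (to 3 d.p.).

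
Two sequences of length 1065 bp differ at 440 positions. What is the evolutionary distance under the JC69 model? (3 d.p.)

p = 440/1065 ≈ 0.413146.
d = −(3/4) ln(1 − 4p/3) = −0.75 ln(1 − 0.550861) = −0.75 ln(0.449139)
  = −0.75 × (-0.800423) = 0.600317 substitutions/site.

0.600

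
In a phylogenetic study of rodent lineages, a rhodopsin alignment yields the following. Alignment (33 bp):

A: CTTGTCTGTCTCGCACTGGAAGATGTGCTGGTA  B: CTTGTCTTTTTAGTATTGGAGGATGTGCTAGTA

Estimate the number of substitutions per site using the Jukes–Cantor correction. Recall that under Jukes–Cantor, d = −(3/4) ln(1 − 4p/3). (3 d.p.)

The sequences differ at 7 of 33 sites (8, 10, 12, 14, 16, 21, 30), so p = 7/33 ≈ 0.212121.
d = −(3/4) ln(1 − 4p/3) = −0.75 ln(1 − 0.282828) = −0.75 ln(0.717172)
  = −0.75 × (-0.332440) = 0.249330 substitutions/site.

0.249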